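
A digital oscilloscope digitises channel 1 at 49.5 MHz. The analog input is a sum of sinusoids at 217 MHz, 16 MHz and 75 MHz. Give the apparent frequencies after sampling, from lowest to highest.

fs/2 = 24.75 MHz.
217 MHz mod fs = 19 MHz.
19 MHz ≤ fs/2 = 24.75 MHz, appears at 19 MHz.
16 MHz ≤ fs/2 = 24.75 MHz, passes unchanged.
75 MHz mod fs = 25.5 MHz.
25.5 MHz > fs/2 = 24.75 MHz, folds to fs − 25.5 MHz = 24 MHz.
Distinct values: {16 MHz, 19 MHz, 24 MHz}.

16 MHz, 19 MHz, 24 MHz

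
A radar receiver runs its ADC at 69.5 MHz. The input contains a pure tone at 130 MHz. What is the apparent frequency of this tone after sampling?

9 MHz

130 MHz mod fs = 60.5 MHz.
60.5 MHz > fs/2 = 34.75 MHz, folds to fs − 60.5 MHz = 9 MHz.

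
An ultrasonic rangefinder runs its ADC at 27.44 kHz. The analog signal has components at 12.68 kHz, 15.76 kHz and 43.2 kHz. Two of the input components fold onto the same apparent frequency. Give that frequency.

11.68 kHz

fs/2 = 13.72 kHz.
12.68 kHz ≤ fs/2 = 13.72 kHz, passes unchanged.
15.76 kHz > fs/2 = 13.72 kHz, folds to fs − 15.76 kHz = 11.68 kHz.
43.2 kHz mod fs = 15.76 kHz.
15.76 kHz > fs/2 = 13.72 kHz, folds to fs − 15.76 kHz = 11.68 kHz.
15.76 kHz and 43.2 kHz both map to 11.68 kHz.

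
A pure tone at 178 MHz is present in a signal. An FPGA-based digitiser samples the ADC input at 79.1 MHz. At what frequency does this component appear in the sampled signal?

19.8 MHz

178 MHz mod fs = 19.8 MHz.
19.8 MHz ≤ fs/2 = 39.55 MHz, appears at 19.8 MHz.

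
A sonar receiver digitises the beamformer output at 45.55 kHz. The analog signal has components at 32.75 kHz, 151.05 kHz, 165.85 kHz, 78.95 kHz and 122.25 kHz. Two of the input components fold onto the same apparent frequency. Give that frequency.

fs/2 = 22.775 kHz.
32.75 kHz > fs/2 = 22.775 kHz, folds to fs − 32.75 kHz = 12.8 kHz.
151.05 kHz mod fs = 14.4 kHz.
14.4 kHz ≤ fs/2 = 22.775 kHz, appears at 14.4 kHz.
165.85 kHz mod fs = 29.2 kHz.
29.2 kHz > fs/2 = 22.775 kHz, folds to fs − 29.2 kHz = 16.35 kHz.
78.95 kHz mod fs = 33.4 kHz.
33.4 kHz > fs/2 = 22.775 kHz, folds to fs − 33.4 kHz = 12.15 kHz.
122.25 kHz mod fs = 31.15 kHz.
31.15 kHz > fs/2 = 22.775 kHz, folds to fs − 31.15 kHz = 14.4 kHz.
122.25 kHz and 151.05 kHz both map to 14.4 kHz.

14.4 kHz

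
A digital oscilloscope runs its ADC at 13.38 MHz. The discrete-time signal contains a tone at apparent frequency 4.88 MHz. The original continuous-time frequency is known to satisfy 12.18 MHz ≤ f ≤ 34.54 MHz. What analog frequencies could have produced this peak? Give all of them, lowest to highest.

Frequencies that alias to 4.88 MHz are k·fs ± 4.88 MHz for integer k ≥ 0.
k=0: 4.88 MHz.
k=1: 8.5 MHz, 18.26 MHz.
k=2: 21.88 MHz, 31.64 MHz.
k=3: 35.26 MHz, 45.02 MHz.
Within [12.18 MHz, 34.54 MHz]: 18.26 MHz, 21.88 MHz, 31.64 MHz.

18.26 MHz, 21.88 MHz, 31.64 MHz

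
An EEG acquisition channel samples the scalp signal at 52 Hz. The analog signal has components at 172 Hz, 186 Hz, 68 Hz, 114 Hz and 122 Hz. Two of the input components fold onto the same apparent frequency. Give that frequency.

16 Hz

fs/2 = 26 Hz.
172 Hz mod fs = 16 Hz.
16 Hz ≤ fs/2 = 26 Hz, appears at 16 Hz.
186 Hz mod fs = 30 Hz.
30 Hz > fs/2 = 26 Hz, folds to fs − 30 Hz = 22 Hz.
68 Hz mod fs = 16 Hz.
16 Hz ≤ fs/2 = 26 Hz, appears at 16 Hz.
114 Hz mod fs = 10 Hz.
10 Hz ≤ fs/2 = 26 Hz, appears at 10 Hz.
122 Hz mod fs = 18 Hz.
18 Hz ≤ fs/2 = 26 Hz, appears at 18 Hz.
68 Hz and 172 Hz both map to 16 Hz.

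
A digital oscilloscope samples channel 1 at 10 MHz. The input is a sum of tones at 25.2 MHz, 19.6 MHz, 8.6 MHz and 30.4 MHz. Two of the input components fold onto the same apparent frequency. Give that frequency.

fs/2 = 5 MHz.
25.2 MHz mod fs = 5.2 MHz.
5.2 MHz > fs/2 = 5 MHz, folds to fs − 5.2 MHz = 4.8 MHz.
19.6 MHz mod fs = 9.6 MHz.
9.6 MHz > fs/2 = 5 MHz, folds to fs − 9.6 MHz = 0.4 MHz.
8.6 MHz > fs/2 = 5 MHz, folds to fs − 8.6 MHz = 1.4 MHz.
30.4 MHz mod fs = 0.4 MHz.
0.4 MHz ≤ fs/2 = 5 MHz, appears at 0.4 MHz.
19.6 MHz and 30.4 MHz both map to 0.4 MHz.

0.4 MHz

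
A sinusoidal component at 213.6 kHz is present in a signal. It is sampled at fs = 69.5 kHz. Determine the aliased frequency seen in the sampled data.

213.6 kHz mod fs = 5.1 kHz.
5.1 kHz ≤ fs/2 = 34.75 kHz, appears at 5.1 kHz.

5.1 kHz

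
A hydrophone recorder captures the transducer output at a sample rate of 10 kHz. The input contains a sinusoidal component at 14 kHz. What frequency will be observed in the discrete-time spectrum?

14 kHz mod fs = 4 kHz.
4 kHz ≤ fs/2 = 5 kHz, appears at 4 kHz.

4 kHz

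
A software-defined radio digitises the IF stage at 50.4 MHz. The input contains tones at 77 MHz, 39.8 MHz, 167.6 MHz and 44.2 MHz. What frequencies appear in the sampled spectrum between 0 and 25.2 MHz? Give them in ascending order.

6.2 MHz, 10.6 MHz, 16.4 MHz, 23.8 MHz

fs/2 = 25.2 MHz.
77 MHz mod fs = 26.6 MHz.
26.6 MHz > fs/2 = 25.2 MHz, folds to fs − 26.6 MHz = 23.8 MHz.
39.8 MHz > fs/2 = 25.2 MHz, folds to fs − 39.8 MHz = 10.6 MHz.
167.6 MHz mod fs = 16.4 MHz.
16.4 MHz ≤ fs/2 = 25.2 MHz, appears at 16.4 MHz.
44.2 MHz > fs/2 = 25.2 MHz, folds to fs − 44.2 MHz = 6.2 MHz.
Distinct values: {6.2 MHz, 10.6 MHz, 16.4 MHz, 23.8 MHz}.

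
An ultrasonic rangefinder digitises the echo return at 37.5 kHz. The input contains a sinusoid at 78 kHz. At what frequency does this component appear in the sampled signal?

3 kHz

78 kHz mod fs = 3 kHz.
3 kHz ≤ fs/2 = 18.75 kHz, appears at 3 kHz.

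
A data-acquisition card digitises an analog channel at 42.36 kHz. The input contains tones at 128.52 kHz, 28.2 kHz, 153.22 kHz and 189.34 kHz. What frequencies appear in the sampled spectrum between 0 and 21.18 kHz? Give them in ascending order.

1.44 kHz, 14.16 kHz, 16.22 kHz, 19.9 kHz

fs/2 = 21.18 kHz.
128.52 kHz mod fs = 1.44 kHz.
1.44 kHz ≤ fs/2 = 21.18 kHz, appears at 1.44 kHz.
28.2 kHz > fs/2 = 21.18 kHz, folds to fs − 28.2 kHz = 14.16 kHz.
153.22 kHz mod fs = 26.14 kHz.
26.14 kHz > fs/2 = 21.18 kHz, folds to fs − 26.14 kHz = 16.22 kHz.
189.34 kHz mod fs = 19.9 kHz.
19.9 kHz ≤ fs/2 = 21.18 kHz, appears at 19.9 kHz.
Distinct values: {1.44 kHz, 14.16 kHz, 16.22 kHz, 19.9 kHz}.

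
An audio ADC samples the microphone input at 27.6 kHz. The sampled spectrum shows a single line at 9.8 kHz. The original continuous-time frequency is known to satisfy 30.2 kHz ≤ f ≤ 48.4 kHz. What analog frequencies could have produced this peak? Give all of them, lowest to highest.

Frequencies that alias to 9.8 kHz are k·fs ± 9.8 kHz for integer k ≥ 0.
k=0: 9.8 kHz.
k=1: 17.8 kHz, 37.4 kHz.
k=2: 45.4 kHz, 65 kHz.
k=3: 73 kHz, 92.6 kHz.
Within [30.2 kHz, 48.4 kHz]: 37.4 kHz, 45.4 kHz.

37.4 kHz, 45.4 kHz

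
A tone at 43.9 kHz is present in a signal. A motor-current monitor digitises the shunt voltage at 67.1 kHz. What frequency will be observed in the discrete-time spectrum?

23.2 kHz

43.9 kHz > fs/2 = 33.55 kHz, folds to fs − 43.9 kHz = 23.2 kHz.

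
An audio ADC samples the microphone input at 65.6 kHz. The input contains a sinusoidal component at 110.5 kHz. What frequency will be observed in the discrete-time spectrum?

110.5 kHz mod fs = 44.9 kHz.
44.9 kHz > fs/2 = 32.8 kHz, folds to fs − 44.9 kHz = 20.7 kHz.

20.7 kHz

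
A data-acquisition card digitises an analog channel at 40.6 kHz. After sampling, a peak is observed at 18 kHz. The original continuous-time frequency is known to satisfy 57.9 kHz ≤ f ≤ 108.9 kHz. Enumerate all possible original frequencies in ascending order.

58.6 kHz, 63.2 kHz, 99.2 kHz, 103.8 kHz

Frequencies that alias to 18 kHz are k·fs ± 18 kHz for integer k ≥ 0.
k=0: 18 kHz.
k=1: 22.6 kHz, 58.6 kHz.
k=2: 63.2 kHz, 99.2 kHz.
k=3: 103.8 kHz, 139.8 kHz.
k=4: 144.4 kHz, 180.4 kHz.
Within [57.9 kHz, 108.9 kHz]: 58.6 kHz, 63.2 kHz, 99.2 kHz, 103.8 kHz.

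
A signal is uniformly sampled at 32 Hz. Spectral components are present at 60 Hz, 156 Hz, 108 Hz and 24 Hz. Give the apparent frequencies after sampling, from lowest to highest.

4 Hz, 8 Hz, 12 Hz

fs/2 = 16 Hz.
60 Hz mod fs = 28 Hz.
28 Hz > fs/2 = 16 Hz, folds to fs − 28 Hz = 4 Hz.
156 Hz mod fs = 28 Hz.
28 Hz > fs/2 = 16 Hz, folds to fs − 28 Hz = 4 Hz.
108 Hz mod fs = 12 Hz.
12 Hz ≤ fs/2 = 16 Hz, appears at 12 Hz.
24 Hz > fs/2 = 16 Hz, folds to fs − 24 Hz = 8 Hz.
Distinct values: {4 Hz, 8 Hz, 12 Hz}.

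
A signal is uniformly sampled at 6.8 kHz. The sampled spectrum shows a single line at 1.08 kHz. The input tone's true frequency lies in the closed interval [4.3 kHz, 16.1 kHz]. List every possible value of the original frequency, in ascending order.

Frequencies that alias to 1.08 kHz are k·fs ± 1.08 kHz for integer k ≥ 0.
k=0: 1.08 kHz.
k=1: 5.72 kHz, 7.88 kHz.
k=2: 12.52 kHz, 14.68 kHz.
k=3: 19.32 kHz, 21.48 kHz.
Within [4.3 kHz, 16.1 kHz]: 5.72 kHz, 7.88 kHz, 12.52 kHz, 14.68 kHz.

5.72 kHz, 7.88 kHz, 12.52 kHz, 14.68 kHz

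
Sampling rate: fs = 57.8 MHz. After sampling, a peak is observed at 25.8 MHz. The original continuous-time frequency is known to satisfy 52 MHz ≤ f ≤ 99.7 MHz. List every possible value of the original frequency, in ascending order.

83.6 MHz, 89.8 MHz

Frequencies that alias to 25.8 MHz are k·fs ± 25.8 MHz for integer k ≥ 0.
k=0: 25.8 MHz.
k=1: 32 MHz, 83.6 MHz.
k=2: 89.8 MHz, 141.4 MHz.
k=3: 147.6 MHz, 199.2 MHz.
Within [52 MHz, 99.7 MHz]: 83.6 MHz, 89.8 MHz.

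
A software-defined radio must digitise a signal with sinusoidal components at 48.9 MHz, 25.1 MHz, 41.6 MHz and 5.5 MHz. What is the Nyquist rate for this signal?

Highest-frequency component: 48.9 MHz.
Nyquist rate = 2 × 48.9 MHz = 97.8 MHz.

97.8 MHz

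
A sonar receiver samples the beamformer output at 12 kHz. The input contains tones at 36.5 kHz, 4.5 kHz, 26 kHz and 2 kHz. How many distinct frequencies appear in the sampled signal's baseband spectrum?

3

fs/2 = 6 kHz.
36.5 kHz mod fs = 0.5 kHz.
0.5 kHz ≤ fs/2 = 6 kHz, appears at 0.5 kHz.
4.5 kHz ≤ fs/2 = 6 kHz, passes unchanged.
26 kHz mod fs = 2 kHz.
2 kHz ≤ fs/2 = 6 kHz, appears at 2 kHz.
2 kHz ≤ fs/2 = 6 kHz, passes unchanged.
Distinct values: {0.5 kHz, 2 kHz, 4.5 kHz} → 3.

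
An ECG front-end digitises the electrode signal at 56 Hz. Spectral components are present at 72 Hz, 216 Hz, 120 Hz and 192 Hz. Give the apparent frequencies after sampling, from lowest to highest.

fs/2 = 28 Hz.
72 Hz mod fs = 16 Hz.
16 Hz ≤ fs/2 = 28 Hz, appears at 16 Hz.
216 Hz mod fs = 48 Hz.
48 Hz > fs/2 = 28 Hz, folds to fs − 48 Hz = 8 Hz.
120 Hz mod fs = 8 Hz.
8 Hz ≤ fs/2 = 28 Hz, appears at 8 Hz.
192 Hz mod fs = 24 Hz.
24 Hz ≤ fs/2 = 28 Hz, appears at 24 Hz.
Distinct values: {8 Hz, 16 Hz, 24 Hz}.

8 Hz, 16 Hz, 24 Hz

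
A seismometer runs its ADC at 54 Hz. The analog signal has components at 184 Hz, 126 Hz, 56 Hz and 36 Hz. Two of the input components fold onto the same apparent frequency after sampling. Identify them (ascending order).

36 Hz, 126 Hz

fs/2 = 27 Hz.
184 Hz mod fs = 22 Hz.
22 Hz ≤ fs/2 = 27 Hz, appears at 22 Hz.
126 Hz mod fs = 18 Hz.
18 Hz ≤ fs/2 = 27 Hz, appears at 18 Hz.
56 Hz mod fs = 2 Hz.
2 Hz ≤ fs/2 = 27 Hz, appears at 2 Hz.
36 Hz > fs/2 = 27 Hz, folds to fs − 36 Hz = 18 Hz.
36 Hz and 126 Hz both map to 18 Hz.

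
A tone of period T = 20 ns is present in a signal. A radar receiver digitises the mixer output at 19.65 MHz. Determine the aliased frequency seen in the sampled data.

8.95 MHz

T = 20 ns → f = 1/T = 50 MHz.
50 MHz mod fs = 10.7 MHz.
10.7 MHz > fs/2 = 9.825 MHz, folds to fs − 10.7 MHz = 8.95 MHz.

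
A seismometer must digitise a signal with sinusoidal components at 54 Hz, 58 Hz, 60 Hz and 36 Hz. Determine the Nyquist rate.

120 Hz

Highest-frequency component: 60 Hz.
Nyquist rate = 2 × 60 Hz = 120 Hz.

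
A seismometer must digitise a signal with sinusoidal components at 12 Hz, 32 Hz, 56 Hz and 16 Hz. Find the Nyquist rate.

Highest-frequency component: 56 Hz.
Nyquist rate = 2 × 56 Hz = 112 Hz.

112 Hz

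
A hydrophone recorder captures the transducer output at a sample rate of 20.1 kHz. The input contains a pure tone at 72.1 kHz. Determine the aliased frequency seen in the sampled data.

8.3 kHz

72.1 kHz mod fs = 11.8 kHz.
11.8 kHz > fs/2 = 10.05 kHz, folds to fs − 11.8 kHz = 8.3 kHz.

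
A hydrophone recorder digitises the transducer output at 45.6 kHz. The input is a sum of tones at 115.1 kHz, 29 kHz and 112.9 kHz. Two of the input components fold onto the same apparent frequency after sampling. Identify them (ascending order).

fs/2 = 22.8 kHz.
115.1 kHz mod fs = 23.9 kHz.
23.9 kHz > fs/2 = 22.8 kHz, folds to fs − 23.9 kHz = 21.7 kHz.
29 kHz > fs/2 = 22.8 kHz, folds to fs − 29 kHz = 16.6 kHz.
112.9 kHz mod fs = 21.7 kHz.
21.7 kHz ≤ fs/2 = 22.8 kHz, appears at 21.7 kHz.
112.9 kHz and 115.1 kHz both map to 21.7 kHz.

112.9 kHz, 115.1 kHz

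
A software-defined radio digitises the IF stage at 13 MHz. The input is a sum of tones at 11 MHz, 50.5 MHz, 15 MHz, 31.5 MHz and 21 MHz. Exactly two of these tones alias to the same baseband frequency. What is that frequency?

2 MHz

fs/2 = 6.5 MHz.
11 MHz > fs/2 = 6.5 MHz, folds to fs − 11 MHz = 2 MHz.
50.5 MHz mod fs = 11.5 MHz.
11.5 MHz > fs/2 = 6.5 MHz, folds to fs − 11.5 MHz = 1.5 MHz.
15 MHz mod fs = 2 MHz.
2 MHz ≤ fs/2 = 6.5 MHz, appears at 2 MHz.
31.5 MHz mod fs = 5.5 MHz.
5.5 MHz ≤ fs/2 = 6.5 MHz, appears at 5.5 MHz.
21 MHz mod fs = 8 MHz.
8 MHz > fs/2 = 6.5 MHz, folds to fs − 8 MHz = 5 MHz.
11 MHz and 15 MHz both map to 2 MHz.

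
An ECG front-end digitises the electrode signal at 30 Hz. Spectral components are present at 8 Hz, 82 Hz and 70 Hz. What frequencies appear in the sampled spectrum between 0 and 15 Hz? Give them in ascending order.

fs/2 = 15 Hz.
8 Hz ≤ fs/2 = 15 Hz, passes unchanged.
82 Hz mod fs = 22 Hz.
22 Hz > fs/2 = 15 Hz, folds to fs − 22 Hz = 8 Hz.
70 Hz mod fs = 10 Hz.
10 Hz ≤ fs/2 = 15 Hz, appears at 10 Hz.
Distinct values: {8 Hz, 10 Hz}.

8 Hz, 10 Hz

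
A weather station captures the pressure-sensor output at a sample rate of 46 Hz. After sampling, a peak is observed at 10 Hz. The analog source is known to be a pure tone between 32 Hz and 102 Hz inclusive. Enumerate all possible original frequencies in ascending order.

36 Hz, 56 Hz, 82 Hz, 102 Hz

Frequencies that alias to 10 Hz are k·fs ± 10 Hz for integer k ≥ 0.
k=0: 10 Hz.
k=1: 36 Hz, 56 Hz.
k=2: 82 Hz, 102 Hz.
k=3: 128 Hz, 148 Hz.
Within [32 Hz, 102 Hz]: 36 Hz, 56 Hz, 82 Hz, 102 Hz.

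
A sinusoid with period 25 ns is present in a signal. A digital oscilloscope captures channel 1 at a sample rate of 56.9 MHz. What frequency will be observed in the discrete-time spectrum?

T = 25 ns → f = 1/T = 40 MHz.
40 MHz > fs/2 = 28.45 MHz, folds to fs − 40 MHz = 16.9 MHz.

16.9 MHz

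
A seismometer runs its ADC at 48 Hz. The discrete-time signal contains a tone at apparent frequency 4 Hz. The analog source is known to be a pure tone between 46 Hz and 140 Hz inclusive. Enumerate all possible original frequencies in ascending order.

Frequencies that alias to 4 Hz are k·fs ± 4 Hz for integer k ≥ 0.
k=0: 4 Hz.
k=1: 44 Hz, 52 Hz.
k=2: 92 Hz, 100 Hz.
k=3: 140 Hz, 148 Hz.
k=4: 188 Hz, 196 Hz.
Within [46 Hz, 140 Hz]: 52 Hz, 92 Hz, 100 Hz, 140 Hz.

52 Hz, 92 Hz, 100 Hz, 140 Hz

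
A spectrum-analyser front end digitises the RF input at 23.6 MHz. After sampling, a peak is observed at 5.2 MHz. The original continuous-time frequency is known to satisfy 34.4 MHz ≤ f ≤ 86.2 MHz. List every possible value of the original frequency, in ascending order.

42 MHz, 52.4 MHz, 65.6 MHz, 76 MHz

Frequencies that alias to 5.2 MHz are k·fs ± 5.2 MHz for integer k ≥ 0.
k=0: 5.2 MHz.
k=1: 18.4 MHz, 28.8 MHz.
k=2: 42 MHz, 52.4 MHz.
k=3: 65.6 MHz, 76 MHz.
k=4: 89.2 MHz, 99.6 MHz.
Within [34.4 MHz, 86.2 MHz]: 42 MHz, 52.4 MHz, 65.6 MHz, 76 MHz.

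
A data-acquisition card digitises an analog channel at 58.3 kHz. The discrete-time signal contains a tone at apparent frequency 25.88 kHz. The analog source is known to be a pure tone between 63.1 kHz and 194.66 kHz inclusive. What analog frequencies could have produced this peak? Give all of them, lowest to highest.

Frequencies that alias to 25.88 kHz are k·fs ± 25.88 kHz for integer k ≥ 0.
k=0: 25.88 kHz.
k=1: 32.42 kHz, 84.18 kHz.
k=2: 90.72 kHz, 142.48 kHz.
k=3: 149.02 kHz, 200.78 kHz.
k=4: 207.32 kHz, 259.08 kHz.
Within [63.1 kHz, 194.66 kHz]: 84.18 kHz, 90.72 kHz, 142.48 kHz, 149.02 kHz.

84.18 kHz, 90.72 kHz, 142.48 kHz, 149.02 kHz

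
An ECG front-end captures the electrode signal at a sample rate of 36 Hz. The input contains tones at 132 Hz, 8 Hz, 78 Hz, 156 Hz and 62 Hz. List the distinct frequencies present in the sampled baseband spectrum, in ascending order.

6 Hz, 8 Hz, 10 Hz, 12 Hz

fs/2 = 18 Hz.
132 Hz mod fs = 24 Hz.
24 Hz > fs/2 = 18 Hz, folds to fs − 24 Hz = 12 Hz.
8 Hz ≤ fs/2 = 18 Hz, passes unchanged.
78 Hz mod fs = 6 Hz.
6 Hz ≤ fs/2 = 18 Hz, appears at 6 Hz.
156 Hz mod fs = 12 Hz.
12 Hz ≤ fs/2 = 18 Hz, appears at 12 Hz.
62 Hz mod fs = 26 Hz.
26 Hz > fs/2 = 18 Hz, folds to fs − 26 Hz = 10 Hz.
Distinct values: {6 Hz, 8 Hz, 10 Hz, 12 Hz}.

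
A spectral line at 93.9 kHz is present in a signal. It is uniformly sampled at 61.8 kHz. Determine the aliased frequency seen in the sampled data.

93.9 kHz mod fs = 32.1 kHz.
32.1 kHz > fs/2 = 30.9 kHz, folds to fs − 32.1 kHz = 29.7 kHz.

29.7 kHz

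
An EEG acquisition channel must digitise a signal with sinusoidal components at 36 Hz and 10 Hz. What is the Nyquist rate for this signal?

72 Hz

Highest-frequency component: 36 Hz.
Nyquist rate = 2 × 36 Hz = 72 Hz.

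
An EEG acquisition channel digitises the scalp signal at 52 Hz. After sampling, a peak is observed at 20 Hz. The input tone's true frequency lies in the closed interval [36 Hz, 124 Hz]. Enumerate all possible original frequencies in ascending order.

Frequencies that alias to 20 Hz are k·fs ± 20 Hz for integer k ≥ 0.
k=0: 20 Hz.
k=1: 32 Hz, 72 Hz.
k=2: 84 Hz, 124 Hz.
k=3: 136 Hz, 176 Hz.
Within [36 Hz, 124 Hz]: 72 Hz, 84 Hz, 124 Hz.

72 Hz, 84 Hz, 124 Hz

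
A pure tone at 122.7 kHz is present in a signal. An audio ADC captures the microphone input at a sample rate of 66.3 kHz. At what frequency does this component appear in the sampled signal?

122.7 kHz mod fs = 56.4 kHz.
56.4 kHz > fs/2 = 33.15 kHz, folds to fs − 56.4 kHz = 9.9 kHz.

9.9 kHz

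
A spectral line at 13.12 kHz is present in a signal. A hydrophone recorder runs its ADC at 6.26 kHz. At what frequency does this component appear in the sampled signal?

0.6 kHz

13.12 kHz mod fs = 0.6 kHz.
0.6 kHz ≤ fs/2 = 3.13 kHz, appears at 0.6 kHz.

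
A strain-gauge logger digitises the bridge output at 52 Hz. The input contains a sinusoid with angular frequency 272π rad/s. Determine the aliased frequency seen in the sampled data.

ω = 272π rad/s → f = ω/(2π) = 136 Hz.
136 Hz mod fs = 32 Hz.
32 Hz > fs/2 = 26 Hz, folds to fs − 32 Hz = 20 Hz.

20 Hz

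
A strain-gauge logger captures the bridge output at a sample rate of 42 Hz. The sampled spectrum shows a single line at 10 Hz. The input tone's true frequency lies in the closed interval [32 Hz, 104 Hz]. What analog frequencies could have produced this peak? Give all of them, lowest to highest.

Frequencies that alias to 10 Hz are k·fs ± 10 Hz for integer k ≥ 0.
k=0: 10 Hz.
k=1: 32 Hz, 52 Hz.
k=2: 74 Hz, 94 Hz.
k=3: 116 Hz, 136 Hz.
Within [32 Hz, 104 Hz]: 32 Hz, 52 Hz, 74 Hz, 94 Hz.

32 Hz, 52 Hz, 74 Hz, 94 Hz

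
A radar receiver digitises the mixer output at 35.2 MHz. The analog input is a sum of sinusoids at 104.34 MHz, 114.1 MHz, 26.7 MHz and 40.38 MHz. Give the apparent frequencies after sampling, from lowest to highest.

1.26 MHz, 5.18 MHz, 8.5 MHz

fs/2 = 17.6 MHz.
104.34 MHz mod fs = 33.94 MHz.
33.94 MHz > fs/2 = 17.6 MHz, folds to fs − 33.94 MHz = 1.26 MHz.
114.1 MHz mod fs = 8.5 MHz.
8.5 MHz ≤ fs/2 = 17.6 MHz, appears at 8.5 MHz.
26.7 MHz > fs/2 = 17.6 MHz, folds to fs − 26.7 MHz = 8.5 MHz.
40.38 MHz mod fs = 5.18 MHz.
5.18 MHz ≤ fs/2 = 17.6 MHz, appears at 5.18 MHz.
Distinct values: {1.26 MHz, 5.18 MHz, 8.5 MHz}.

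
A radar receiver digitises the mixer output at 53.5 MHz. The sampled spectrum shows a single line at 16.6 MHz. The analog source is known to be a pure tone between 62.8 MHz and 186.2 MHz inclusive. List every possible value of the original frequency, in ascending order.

70.1 MHz, 90.4 MHz, 123.6 MHz, 143.9 MHz, 177.1 MHz

Frequencies that alias to 16.6 MHz are k·fs ± 16.6 MHz for integer k ≥ 0.
k=0: 16.6 MHz.
k=1: 36.9 MHz, 70.1 MHz.
k=2: 90.4 MHz, 123.6 MHz.
k=3: 143.9 MHz, 177.1 MHz.
k=4: 197.4 MHz, 230.6 MHz.
Within [62.8 MHz, 186.2 MHz]: 70.1 MHz, 90.4 MHz, 123.6 MHz, 143.9 MHz, 177.1 MHz.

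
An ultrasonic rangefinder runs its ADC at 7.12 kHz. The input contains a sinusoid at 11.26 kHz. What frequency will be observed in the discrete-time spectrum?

11.26 kHz mod fs = 4.14 kHz.
4.14 kHz > fs/2 = 3.56 kHz, folds to fs − 4.14 kHz = 2.98 kHz.

2.98 kHz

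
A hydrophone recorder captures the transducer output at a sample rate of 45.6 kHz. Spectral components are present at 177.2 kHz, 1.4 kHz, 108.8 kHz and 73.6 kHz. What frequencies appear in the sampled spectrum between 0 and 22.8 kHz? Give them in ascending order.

1.4 kHz, 5.2 kHz, 17.6 kHz

fs/2 = 22.8 kHz.
177.2 kHz mod fs = 40.4 kHz.
40.4 kHz > fs/2 = 22.8 kHz, folds to fs − 40.4 kHz = 5.2 kHz.
1.4 kHz ≤ fs/2 = 22.8 kHz, passes unchanged.
108.8 kHz mod fs = 17.6 kHz.
17.6 kHz ≤ fs/2 = 22.8 kHz, appears at 17.6 kHz.
73.6 kHz mod fs = 28 kHz.
28 kHz > fs/2 = 22.8 kHz, folds to fs − 28 kHz = 17.6 kHz.
Distinct values: {1.4 kHz, 5.2 kHz, 17.6 kHz}.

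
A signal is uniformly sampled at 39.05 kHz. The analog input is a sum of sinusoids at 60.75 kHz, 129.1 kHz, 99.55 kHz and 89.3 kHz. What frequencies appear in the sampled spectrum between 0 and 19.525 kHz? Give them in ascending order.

fs/2 = 19.525 kHz.
60.75 kHz mod fs = 21.7 kHz.
21.7 kHz > fs/2 = 19.525 kHz, folds to fs − 21.7 kHz = 17.35 kHz.
129.1 kHz mod fs = 11.95 kHz.
11.95 kHz ≤ fs/2 = 19.525 kHz, appears at 11.95 kHz.
99.55 kHz mod fs = 21.45 kHz.
21.45 kHz > fs/2 = 19.525 kHz, folds to fs − 21.45 kHz = 17.6 kHz.
89.3 kHz mod fs = 11.2 kHz.
11.2 kHz ≤ fs/2 = 19.525 kHz, appears at 11.2 kHz.
Distinct values: {11.2 kHz, 11.95 kHz, 17.35 kHz, 17.6 kHz}.

11.2 kHz, 11.95 kHz, 17.35 kHz, 17.6 kHz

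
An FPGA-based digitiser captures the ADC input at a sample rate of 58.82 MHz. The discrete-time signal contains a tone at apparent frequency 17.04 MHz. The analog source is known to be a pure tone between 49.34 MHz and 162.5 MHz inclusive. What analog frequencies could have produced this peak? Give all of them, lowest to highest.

75.86 MHz, 100.6 MHz, 134.68 MHz, 159.42 MHz

Frequencies that alias to 17.04 MHz are k·fs ± 17.04 MHz for integer k ≥ 0.
k=0: 17.04 MHz.
k=1: 41.78 MHz, 75.86 MHz.
k=2: 100.6 MHz, 134.68 MHz.
k=3: 159.42 MHz, 193.5 MHz.
k=4: 218.24 MHz, 252.32 MHz.
Within [49.34 MHz, 162.5 MHz]: 75.86 MHz, 100.6 MHz, 134.68 MHz, 159.42 MHz.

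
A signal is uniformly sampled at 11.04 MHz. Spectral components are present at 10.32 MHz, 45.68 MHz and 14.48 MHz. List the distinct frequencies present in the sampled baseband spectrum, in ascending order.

fs/2 = 5.52 MHz.
10.32 MHz > fs/2 = 5.52 MHz, folds to fs − 10.32 MHz = 0.72 MHz.
45.68 MHz mod fs = 1.52 MHz.
1.52 MHz ≤ fs/2 = 5.52 MHz, appears at 1.52 MHz.
14.48 MHz mod fs = 3.44 MHz.
3.44 MHz ≤ fs/2 = 5.52 MHz, appears at 3.44 MHz.
Distinct values: {0.72 MHz, 1.52 MHz, 3.44 MHz}.

0.72 MHz, 1.52 MHz, 3.44 MHz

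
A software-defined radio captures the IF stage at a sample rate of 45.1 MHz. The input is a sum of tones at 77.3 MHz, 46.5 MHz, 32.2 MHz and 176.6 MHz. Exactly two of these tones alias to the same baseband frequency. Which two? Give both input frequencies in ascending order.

fs/2 = 22.55 MHz.
77.3 MHz mod fs = 32.2 MHz.
32.2 MHz > fs/2 = 22.55 MHz, folds to fs − 32.2 MHz = 12.9 MHz.
46.5 MHz mod fs = 1.4 MHz.
1.4 MHz ≤ fs/2 = 22.55 MHz, appears at 1.4 MHz.
32.2 MHz > fs/2 = 22.55 MHz, folds to fs − 32.2 MHz = 12.9 MHz.
176.6 MHz mod fs = 41.3 MHz.
41.3 MHz > fs/2 = 22.55 MHz, folds to fs − 41.3 MHz = 3.8 MHz.
32.2 MHz and 77.3 MHz both map to 12.9 MHz.

32.2 MHz, 77.3 MHz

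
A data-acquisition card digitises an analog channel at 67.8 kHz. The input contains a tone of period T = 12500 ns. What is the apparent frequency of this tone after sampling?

12.2 kHz

T = 12500 ns → f = 1/T = 80 kHz.
80 kHz mod fs = 12.2 kHz.
12.2 kHz ≤ fs/2 = 33.9 kHz, appears at 12.2 kHz.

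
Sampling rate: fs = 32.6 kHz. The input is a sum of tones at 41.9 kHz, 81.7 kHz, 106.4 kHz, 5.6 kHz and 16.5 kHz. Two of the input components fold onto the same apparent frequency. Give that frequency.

16.1 kHz

fs/2 = 16.3 kHz.
41.9 kHz mod fs = 9.3 kHz.
9.3 kHz ≤ fs/2 = 16.3 kHz, appears at 9.3 kHz.
81.7 kHz mod fs = 16.5 kHz.
16.5 kHz > fs/2 = 16.3 kHz, folds to fs − 16.5 kHz = 16.1 kHz.
106.4 kHz mod fs = 8.6 kHz.
8.6 kHz ≤ fs/2 = 16.3 kHz, appears at 8.6 kHz.
5.6 kHz ≤ fs/2 = 16.3 kHz, passes unchanged.
16.5 kHz > fs/2 = 16.3 kHz, folds to fs − 16.5 kHz = 16.1 kHz.
16.5 kHz and 81.7 kHz both map to 16.1 kHz.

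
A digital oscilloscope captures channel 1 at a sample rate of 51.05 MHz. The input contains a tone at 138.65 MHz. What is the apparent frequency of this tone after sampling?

138.65 MHz mod fs = 36.55 MHz.
36.55 MHz > fs/2 = 25.525 MHz, folds to fs − 36.55 MHz = 14.5 MHz.

14.5 MHz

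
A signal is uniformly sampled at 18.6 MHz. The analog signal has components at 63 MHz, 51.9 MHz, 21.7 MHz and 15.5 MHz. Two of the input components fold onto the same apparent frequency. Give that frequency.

3.1 MHz

fs/2 = 9.3 MHz.
63 MHz mod fs = 7.2 MHz.
7.2 MHz ≤ fs/2 = 9.3 MHz, appears at 7.2 MHz.
51.9 MHz mod fs = 14.7 MHz.
14.7 MHz > fs/2 = 9.3 MHz, folds to fs − 14.7 MHz = 3.9 MHz.
21.7 MHz mod fs = 3.1 MHz.
3.1 MHz ≤ fs/2 = 9.3 MHz, appears at 3.1 MHz.
15.5 MHz > fs/2 = 9.3 MHz, folds to fs − 15.5 MHz = 3.1 MHz.
15.5 MHz and 21.7 MHz both map to 3.1 MHz.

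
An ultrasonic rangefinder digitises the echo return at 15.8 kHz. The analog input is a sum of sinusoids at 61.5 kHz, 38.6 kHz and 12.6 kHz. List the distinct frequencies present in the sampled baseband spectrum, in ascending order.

1.7 kHz, 3.2 kHz, 7 kHz

fs/2 = 7.9 kHz.
61.5 kHz mod fs = 14.1 kHz.
14.1 kHz > fs/2 = 7.9 kHz, folds to fs − 14.1 kHz = 1.7 kHz.
38.6 kHz mod fs = 7 kHz.
7 kHz ≤ fs/2 = 7.9 kHz, appears at 7 kHz.
12.6 kHz > fs/2 = 7.9 kHz, folds to fs − 12.6 kHz = 3.2 kHz.
Distinct values: {1.7 kHz, 3.2 kHz, 7 kHz}.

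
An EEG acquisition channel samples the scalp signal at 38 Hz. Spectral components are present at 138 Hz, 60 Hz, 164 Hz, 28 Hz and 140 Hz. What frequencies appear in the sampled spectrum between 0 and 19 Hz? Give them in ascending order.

10 Hz, 12 Hz, 14 Hz, 16 Hz

fs/2 = 19 Hz.
138 Hz mod fs = 24 Hz.
24 Hz > fs/2 = 19 Hz, folds to fs − 24 Hz = 14 Hz.
60 Hz mod fs = 22 Hz.
22 Hz > fs/2 = 19 Hz, folds to fs − 22 Hz = 16 Hz.
164 Hz mod fs = 12 Hz.
12 Hz ≤ fs/2 = 19 Hz, appears at 12 Hz.
28 Hz > fs/2 = 19 Hz, folds to fs − 28 Hz = 10 Hz.
140 Hz mod fs = 26 Hz.
26 Hz > fs/2 = 19 Hz, folds to fs − 26 Hz = 12 Hz.
Distinct values: {10 Hz, 12 Hz, 14 Hz, 16 Hz}.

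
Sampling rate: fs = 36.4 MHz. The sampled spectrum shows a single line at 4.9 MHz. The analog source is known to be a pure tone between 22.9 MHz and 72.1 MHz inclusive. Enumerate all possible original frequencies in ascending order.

Frequencies that alias to 4.9 MHz are k·fs ± 4.9 MHz for integer k ≥ 0.
k=0: 4.9 MHz.
k=1: 31.5 MHz, 41.3 MHz.
k=2: 67.9 MHz, 77.7 MHz.
k=3: 104.3 MHz, 114.1 MHz.
Within [22.9 MHz, 72.1 MHz]: 31.5 MHz, 41.3 MHz, 67.9 MHz.

31.5 MHz, 41.3 MHz, 67.9 MHz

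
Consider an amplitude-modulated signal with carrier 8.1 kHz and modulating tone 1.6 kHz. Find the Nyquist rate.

19.4 kHz

AM sidebands sit at fc ± fm = 6.5 kHz and 9.7 kHz.
Highest-frequency component: 9.7 kHz.
Nyquist rate = 2 × 9.7 kHz = 19.4 kHz.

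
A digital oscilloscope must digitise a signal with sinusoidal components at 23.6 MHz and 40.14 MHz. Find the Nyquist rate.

Highest-frequency component: 40.14 MHz.
Nyquist rate = 2 × 40.14 MHz = 80.28 MHz.

80.28 MHz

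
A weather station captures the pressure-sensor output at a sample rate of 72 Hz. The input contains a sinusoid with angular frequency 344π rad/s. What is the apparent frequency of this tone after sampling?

28 Hz

ω = 344π rad/s → f = ω/(2π) = 172 Hz.
172 Hz mod fs = 28 Hz.
28 Hz ≤ fs/2 = 36 Hz, appears at 28 Hz.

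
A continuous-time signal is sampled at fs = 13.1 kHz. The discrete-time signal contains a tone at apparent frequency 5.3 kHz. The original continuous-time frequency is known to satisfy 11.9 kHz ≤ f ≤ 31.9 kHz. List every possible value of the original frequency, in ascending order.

Frequencies that alias to 5.3 kHz are k·fs ± 5.3 kHz for integer k ≥ 0.
k=0: 5.3 kHz.
k=1: 7.8 kHz, 18.4 kHz.
k=2: 20.9 kHz, 31.5 kHz.
k=3: 34 kHz, 44.6 kHz.
Within [11.9 kHz, 31.9 kHz]: 18.4 kHz, 20.9 kHz, 31.5 kHz.

18.4 kHz, 20.9 kHz, 31.5 kHz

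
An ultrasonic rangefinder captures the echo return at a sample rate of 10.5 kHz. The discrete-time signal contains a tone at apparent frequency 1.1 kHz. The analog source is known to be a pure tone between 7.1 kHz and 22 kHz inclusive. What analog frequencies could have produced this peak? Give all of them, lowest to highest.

Frequencies that alias to 1.1 kHz are k·fs ± 1.1 kHz for integer k ≥ 0.
k=0: 1.1 kHz.
k=1: 9.4 kHz, 11.6 kHz.
k=2: 19.9 kHz, 22.1 kHz.
k=3: 30.4 kHz, 32.6 kHz.
Within [7.1 kHz, 22 kHz]: 9.4 kHz, 11.6 kHz, 19.9 kHz.

9.4 kHz, 11.6 kHz, 19.9 kHz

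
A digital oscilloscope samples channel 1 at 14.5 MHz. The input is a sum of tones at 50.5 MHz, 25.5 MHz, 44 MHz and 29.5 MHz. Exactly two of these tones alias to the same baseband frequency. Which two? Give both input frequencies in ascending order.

fs/2 = 7.25 MHz.
50.5 MHz mod fs = 7 MHz.
7 MHz ≤ fs/2 = 7.25 MHz, appears at 7 MHz.
25.5 MHz mod fs = 11 MHz.
11 MHz > fs/2 = 7.25 MHz, folds to fs − 11 MHz = 3.5 MHz.
44 MHz mod fs = 0.5 MHz.
0.5 MHz ≤ fs/2 = 7.25 MHz, appears at 0.5 MHz.
29.5 MHz mod fs = 0.5 MHz.
0.5 MHz ≤ fs/2 = 7.25 MHz, appears at 0.5 MHz.
29.5 MHz and 44 MHz both map to 0.5 MHz.

29.5 MHz, 44 MHz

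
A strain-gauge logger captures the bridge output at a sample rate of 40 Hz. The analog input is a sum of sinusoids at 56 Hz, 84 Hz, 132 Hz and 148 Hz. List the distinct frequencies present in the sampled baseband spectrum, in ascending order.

4 Hz, 12 Hz, 16 Hz

fs/2 = 20 Hz.
56 Hz mod fs = 16 Hz.
16 Hz ≤ fs/2 = 20 Hz, appears at 16 Hz.
84 Hz mod fs = 4 Hz.
4 Hz ≤ fs/2 = 20 Hz, appears at 4 Hz.
132 Hz mod fs = 12 Hz.
12 Hz ≤ fs/2 = 20 Hz, appears at 12 Hz.
148 Hz mod fs = 28 Hz.
28 Hz > fs/2 = 20 Hz, folds to fs − 28 Hz = 12 Hz.
Distinct values: {4 Hz, 12 Hz, 16 Hz}.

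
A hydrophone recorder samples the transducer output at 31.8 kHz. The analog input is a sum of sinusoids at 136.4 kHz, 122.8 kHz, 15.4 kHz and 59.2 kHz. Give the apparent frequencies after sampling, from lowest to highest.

fs/2 = 15.9 kHz.
136.4 kHz mod fs = 9.2 kHz.
9.2 kHz ≤ fs/2 = 15.9 kHz, appears at 9.2 kHz.
122.8 kHz mod fs = 27.4 kHz.
27.4 kHz > fs/2 = 15.9 kHz, folds to fs − 27.4 kHz = 4.4 kHz.
15.4 kHz ≤ fs/2 = 15.9 kHz, passes unchanged.
59.2 kHz mod fs = 27.4 kHz.
27.4 kHz > fs/2 = 15.9 kHz, folds to fs − 27.4 kHz = 4.4 kHz.
Distinct values: {4.4 kHz, 9.2 kHz, 15.4 kHz}.

4.4 kHz, 9.2 kHz, 15.4 kHz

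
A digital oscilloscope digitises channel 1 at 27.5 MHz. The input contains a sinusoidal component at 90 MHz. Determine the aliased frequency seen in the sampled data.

90 MHz mod fs = 7.5 MHz.
7.5 MHz ≤ fs/2 = 13.75 MHz, appears at 7.5 MHz.

7.5 MHz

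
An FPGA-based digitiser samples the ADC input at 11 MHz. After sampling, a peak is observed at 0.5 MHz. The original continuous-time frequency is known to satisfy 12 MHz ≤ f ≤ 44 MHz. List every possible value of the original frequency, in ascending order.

Frequencies that alias to 0.5 MHz are k·fs ± 0.5 MHz for integer k ≥ 0.
k=0: 0.5 MHz.
k=1: 10.5 MHz, 11.5 MHz.
k=2: 21.5 MHz, 22.5 MHz.
k=3: 32.5 MHz, 33.5 MHz.
k=4: 43.5 MHz, 44.5 MHz.
k=5: 54.5 MHz, 55.5 MHz.
Within [12 MHz, 44 MHz]: 21.5 MHz, 22.5 MHz, 32.5 MHz, 33.5 MHz, 43.5 MHz.

21.5 MHz, 22.5 MHz, 32.5 MHz, 33.5 MHz, 43.5 MHz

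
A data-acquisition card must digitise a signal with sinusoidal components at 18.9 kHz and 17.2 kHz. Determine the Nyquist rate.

37.8 kHz

Highest-frequency component: 18.9 kHz.
Nyquist rate = 2 × 18.9 kHz = 37.8 kHz.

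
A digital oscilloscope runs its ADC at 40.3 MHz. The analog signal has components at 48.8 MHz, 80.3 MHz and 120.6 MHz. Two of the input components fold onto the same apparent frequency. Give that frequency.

fs/2 = 20.15 MHz.
48.8 MHz mod fs = 8.5 MHz.
8.5 MHz ≤ fs/2 = 20.15 MHz, appears at 8.5 MHz.
80.3 MHz mod fs = 40 MHz.
40 MHz > fs/2 = 20.15 MHz, folds to fs − 40 MHz = 0.3 MHz.
120.6 MHz mod fs = 40 MHz.
40 MHz > fs/2 = 20.15 MHz, folds to fs − 40 MHz = 0.3 MHz.
80.3 MHz and 120.6 MHz both map to 0.3 MHz.

0.3 MHz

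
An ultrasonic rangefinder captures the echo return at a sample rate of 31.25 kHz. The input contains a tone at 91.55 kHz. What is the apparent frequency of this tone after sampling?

2.2 kHz

91.55 kHz mod fs = 29.05 kHz.
29.05 kHz > fs/2 = 15.625 kHz, folds to fs − 29.05 kHz = 2.2 kHz.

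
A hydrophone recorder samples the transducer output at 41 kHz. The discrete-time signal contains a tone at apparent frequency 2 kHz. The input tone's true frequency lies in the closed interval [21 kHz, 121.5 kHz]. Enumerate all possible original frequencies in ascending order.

39 kHz, 43 kHz, 80 kHz, 84 kHz, 121 kHz

Frequencies that alias to 2 kHz are k·fs ± 2 kHz for integer k ≥ 0.
k=0: 2 kHz.
k=1: 39 kHz, 43 kHz.
k=2: 80 kHz, 84 kHz.
k=3: 121 kHz, 125 kHz.
k=4: 162 kHz, 166 kHz.
Within [21 kHz, 121.5 kHz]: 39 kHz, 43 kHz, 80 kHz, 84 kHz, 121 kHz.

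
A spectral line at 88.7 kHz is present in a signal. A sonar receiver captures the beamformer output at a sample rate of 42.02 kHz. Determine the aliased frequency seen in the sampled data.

4.66 kHz

88.7 kHz mod fs = 4.66 kHz.
4.66 kHz ≤ fs/2 = 21.01 kHz, appears at 4.66 kHz.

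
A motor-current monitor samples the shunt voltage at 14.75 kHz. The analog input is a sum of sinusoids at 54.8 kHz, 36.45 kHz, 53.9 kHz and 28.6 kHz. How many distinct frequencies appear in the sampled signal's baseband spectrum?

fs/2 = 7.375 kHz.
54.8 kHz mod fs = 10.55 kHz.
10.55 kHz > fs/2 = 7.375 kHz, folds to fs − 10.55 kHz = 4.2 kHz.
36.45 kHz mod fs = 6.95 kHz.
6.95 kHz ≤ fs/2 = 7.375 kHz, appears at 6.95 kHz.
53.9 kHz mod fs = 9.65 kHz.
9.65 kHz > fs/2 = 7.375 kHz, folds to fs − 9.65 kHz = 5.1 kHz.
28.6 kHz mod fs = 13.85 kHz.
13.85 kHz > fs/2 = 7.375 kHz, folds to fs − 13.85 kHz = 0.9 kHz.
Distinct values: {0.9 kHz, 4.2 kHz, 5.1 kHz, 6.95 kHz} → 4.

4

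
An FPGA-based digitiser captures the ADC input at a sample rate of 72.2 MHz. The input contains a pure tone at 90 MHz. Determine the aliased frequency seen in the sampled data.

90 MHz mod fs = 17.8 MHz.
17.8 MHz ≤ fs/2 = 36.1 MHz, appears at 17.8 MHz.

17.8 MHz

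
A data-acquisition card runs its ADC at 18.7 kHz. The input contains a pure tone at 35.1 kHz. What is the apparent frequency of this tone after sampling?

2.3 kHz

35.1 kHz mod fs = 16.4 kHz.
16.4 kHz > fs/2 = 9.35 kHz, folds to fs − 16.4 kHz = 2.3 kHz.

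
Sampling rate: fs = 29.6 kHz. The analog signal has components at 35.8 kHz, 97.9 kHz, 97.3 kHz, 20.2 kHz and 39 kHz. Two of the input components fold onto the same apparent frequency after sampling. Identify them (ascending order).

20.2 kHz, 39 kHz

fs/2 = 14.8 kHz.
35.8 kHz mod fs = 6.2 kHz.
6.2 kHz ≤ fs/2 = 14.8 kHz, appears at 6.2 kHz.
97.9 kHz mod fs = 9.1 kHz.
9.1 kHz ≤ fs/2 = 14.8 kHz, appears at 9.1 kHz.
97.3 kHz mod fs = 8.5 kHz.
8.5 kHz ≤ fs/2 = 14.8 kHz, appears at 8.5 kHz.
20.2 kHz > fs/2 = 14.8 kHz, folds to fs − 20.2 kHz = 9.4 kHz.
39 kHz mod fs = 9.4 kHz.
9.4 kHz ≤ fs/2 = 14.8 kHz, appears at 9.4 kHz.
20.2 kHz and 39 kHz both map to 9.4 kHz.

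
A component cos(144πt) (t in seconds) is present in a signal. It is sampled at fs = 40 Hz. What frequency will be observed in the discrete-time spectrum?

ω = 144π rad/s → f = ω/(2π) = 72 Hz.
72 Hz mod fs = 32 Hz.
32 Hz > fs/2 = 20 Hz, folds to fs − 32 Hz = 8 Hz.

8 Hz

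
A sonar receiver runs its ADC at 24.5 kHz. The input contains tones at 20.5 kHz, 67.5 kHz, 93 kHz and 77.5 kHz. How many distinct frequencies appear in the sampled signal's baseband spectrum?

fs/2 = 12.25 kHz.
20.5 kHz > fs/2 = 12.25 kHz, folds to fs − 20.5 kHz = 4 kHz.
67.5 kHz mod fs = 18.5 kHz.
18.5 kHz > fs/2 = 12.25 kHz, folds to fs − 18.5 kHz = 6 kHz.
93 kHz mod fs = 19.5 kHz.
19.5 kHz > fs/2 = 12.25 kHz, folds to fs − 19.5 kHz = 5 kHz.
77.5 kHz mod fs = 4 kHz.
4 kHz ≤ fs/2 = 12.25 kHz, appears at 4 kHz.
Distinct values: {4 kHz, 5 kHz, 6 kHz} → 3.

3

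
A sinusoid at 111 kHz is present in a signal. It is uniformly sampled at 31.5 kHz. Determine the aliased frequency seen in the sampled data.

111 kHz mod fs = 16.5 kHz.
16.5 kHz > fs/2 = 15.75 kHz, folds to fs − 16.5 kHz = 15 kHz.

15 kHz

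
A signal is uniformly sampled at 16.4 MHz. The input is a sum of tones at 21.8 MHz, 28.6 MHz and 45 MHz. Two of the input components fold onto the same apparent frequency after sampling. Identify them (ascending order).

28.6 MHz, 45 MHz

fs/2 = 8.2 MHz.
21.8 MHz mod fs = 5.4 MHz.
5.4 MHz ≤ fs/2 = 8.2 MHz, appears at 5.4 MHz.
28.6 MHz mod fs = 12.2 MHz.
12.2 MHz > fs/2 = 8.2 MHz, folds to fs − 12.2 MHz = 4.2 MHz.
45 MHz mod fs = 12.2 MHz.
12.2 MHz > fs/2 = 8.2 MHz, folds to fs − 12.2 MHz = 4.2 MHz.
28.6 MHz and 45 MHz both map to 4.2 MHz.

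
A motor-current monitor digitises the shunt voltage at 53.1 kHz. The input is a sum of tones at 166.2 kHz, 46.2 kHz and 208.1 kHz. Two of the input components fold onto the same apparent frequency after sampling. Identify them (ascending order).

46.2 kHz, 166.2 kHz

fs/2 = 26.55 kHz.
166.2 kHz mod fs = 6.9 kHz.
6.9 kHz ≤ fs/2 = 26.55 kHz, appears at 6.9 kHz.
46.2 kHz > fs/2 = 26.55 kHz, folds to fs − 46.2 kHz = 6.9 kHz.
208.1 kHz mod fs = 48.8 kHz.
48.8 kHz > fs/2 = 26.55 kHz, folds to fs − 48.8 kHz = 4.3 kHz.
46.2 kHz and 166.2 kHz both map to 6.9 kHz.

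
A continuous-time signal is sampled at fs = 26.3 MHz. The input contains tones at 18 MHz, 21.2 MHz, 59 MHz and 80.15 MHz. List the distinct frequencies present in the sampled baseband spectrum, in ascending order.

fs/2 = 13.15 MHz.
18 MHz > fs/2 = 13.15 MHz, folds to fs − 18 MHz = 8.3 MHz.
21.2 MHz > fs/2 = 13.15 MHz, folds to fs − 21.2 MHz = 5.1 MHz.
59 MHz mod fs = 6.4 MHz.
6.4 MHz ≤ fs/2 = 13.15 MHz, appears at 6.4 MHz.
80.15 MHz mod fs = 1.25 MHz.
1.25 MHz ≤ fs/2 = 13.15 MHz, appears at 1.25 MHz.
Distinct values: {1.25 MHz, 5.1 MHz, 6.4 MHz, 8.3 MHz}.

1.25 MHz, 5.1 MHz, 6.4 MHz, 8.3 MHz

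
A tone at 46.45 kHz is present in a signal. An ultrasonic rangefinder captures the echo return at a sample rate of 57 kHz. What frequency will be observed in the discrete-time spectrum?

10.55 kHz

46.45 kHz > fs/2 = 28.5 kHz, folds to fs − 46.45 kHz = 10.55 kHz.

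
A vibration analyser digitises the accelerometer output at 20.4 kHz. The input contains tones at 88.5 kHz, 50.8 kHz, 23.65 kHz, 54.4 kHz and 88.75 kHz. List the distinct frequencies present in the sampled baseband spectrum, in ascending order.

3.25 kHz, 6.8 kHz, 6.9 kHz, 7.15 kHz, 10 kHz

fs/2 = 10.2 kHz.
88.5 kHz mod fs = 6.9 kHz.
6.9 kHz ≤ fs/2 = 10.2 kHz, appears at 6.9 kHz.
50.8 kHz mod fs = 10 kHz.
10 kHz ≤ fs/2 = 10.2 kHz, appears at 10 kHz.
23.65 kHz mod fs = 3.25 kHz.
3.25 kHz ≤ fs/2 = 10.2 kHz, appears at 3.25 kHz.
54.4 kHz mod fs = 13.6 kHz.
13.6 kHz > fs/2 = 10.2 kHz, folds to fs − 13.6 kHz = 6.8 kHz.
88.75 kHz mod fs = 7.15 kHz.
7.15 kHz ≤ fs/2 = 10.2 kHz, appears at 7.15 kHz.
Distinct values: {3.25 kHz, 6.8 kHz, 6.9 kHz, 7.15 kHz, 10 kHz}.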